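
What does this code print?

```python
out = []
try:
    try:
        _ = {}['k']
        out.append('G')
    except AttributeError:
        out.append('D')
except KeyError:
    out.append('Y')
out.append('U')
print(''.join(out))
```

Execution trace: 'Y' (outer except KeyError) → 'U' (after the try/except). Output: YU

Answer: YU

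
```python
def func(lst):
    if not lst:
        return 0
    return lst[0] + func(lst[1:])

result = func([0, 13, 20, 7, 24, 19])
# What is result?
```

0 + 13 + 20 + 7 + 24 + 19 + 0 = 83

Answer: 83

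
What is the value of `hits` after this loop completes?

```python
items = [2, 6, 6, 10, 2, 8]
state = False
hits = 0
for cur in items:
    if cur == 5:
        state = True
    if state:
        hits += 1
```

Count elements after first 5 in [2, 6, 6, 10, 2, 8]
`hits` takes the values: 0

Answer: 0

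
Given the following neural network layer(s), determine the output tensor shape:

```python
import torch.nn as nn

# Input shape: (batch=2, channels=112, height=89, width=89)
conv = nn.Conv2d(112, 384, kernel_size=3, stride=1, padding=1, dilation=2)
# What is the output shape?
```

Input: (2, 112, 89, 89) -> Output: (2, 384, 87, 87)

Answer: (2, 384, 87, 87)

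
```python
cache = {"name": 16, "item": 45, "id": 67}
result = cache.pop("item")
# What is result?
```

Trace:
`cache = {"name": 16, "item": 45, "id": 67}` → cache = {'name': 16, 'item': 45, 'id': 67}
`result = cache.pop("item")` → cache = {'name': 16, 'id': 67}; result = 45
So result = 45

Answer: 45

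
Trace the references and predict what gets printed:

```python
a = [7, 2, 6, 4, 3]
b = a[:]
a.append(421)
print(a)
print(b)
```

Key concept: slice [:] creates copy.
Step by step:
`a = [7, 2, 6, 4, 3]` → a = [7, 2, 6, 4, 3]
`b = a[:]` → b = [7, 2, 6, 4, 3]
`a.append(421)` → a = [7, 2, 6, 4, 3, 421]
`print(a)` → prints [7, 2, 6, 4, 3, 421]
`print(b)` → prints [7, 2, 6, 4, 3]

Answer:
[7, 2, 6, 4, 3, 421]
[7, 2, 6, 4, 3]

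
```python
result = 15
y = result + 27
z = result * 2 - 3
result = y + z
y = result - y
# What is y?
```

Trace:
`result = 15` → result = 15
`y = result + 27` → y = 42
`z = result * 2 - 3` → z = 27
`result = y + z` → result = 69
`y = result - y` → y = 27
So y = 27

Answer: 27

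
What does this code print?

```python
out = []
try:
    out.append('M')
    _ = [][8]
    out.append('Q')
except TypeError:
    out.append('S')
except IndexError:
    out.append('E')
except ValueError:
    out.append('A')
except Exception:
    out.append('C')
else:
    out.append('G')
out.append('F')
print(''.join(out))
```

Execution trace: 'M' (try body) → 'E' (except IndexError) → 'F' (after the try/except). Output: MEF

Answer: MEF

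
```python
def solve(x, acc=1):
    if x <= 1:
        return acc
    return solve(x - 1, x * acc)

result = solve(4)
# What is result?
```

Accumulator trace (n, acc): (4, 1) -> (3, 4) -> (2, 12) -> (1, 24) -> return 24

Answer: 24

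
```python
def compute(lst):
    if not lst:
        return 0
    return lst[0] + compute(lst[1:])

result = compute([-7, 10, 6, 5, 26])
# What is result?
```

(-7) + 10 + 6 + 5 + 26 + 0 = 40

Answer: 40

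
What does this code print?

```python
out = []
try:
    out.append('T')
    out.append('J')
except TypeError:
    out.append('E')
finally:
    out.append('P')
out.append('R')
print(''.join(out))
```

Execution trace: 'T' (try body) → 'J' (try body, no exception) → 'P' (finally) → 'R' (after the try/except). Output: TJPR

Answer: TJPR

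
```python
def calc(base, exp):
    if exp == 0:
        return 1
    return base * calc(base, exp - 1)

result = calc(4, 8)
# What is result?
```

calc(4, 8) = 4 * 4 * 4 * 4 * 4 * 4 * 4 * 4 = 65536

Answer: 65536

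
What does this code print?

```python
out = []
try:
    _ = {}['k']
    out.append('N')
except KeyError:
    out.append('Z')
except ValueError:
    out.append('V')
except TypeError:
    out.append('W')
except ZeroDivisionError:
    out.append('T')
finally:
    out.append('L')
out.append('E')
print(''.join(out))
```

Execution trace: 'Z' (except KeyError) → 'L' (finally) → 'E' (after the try/except). Output: ZLE

Answer: ZLE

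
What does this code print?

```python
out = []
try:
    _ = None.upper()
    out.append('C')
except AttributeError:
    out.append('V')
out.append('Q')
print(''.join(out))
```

Execution trace: 'V' (except AttributeError) → 'Q' (after the try/except). Output: VQ

Answer: VQ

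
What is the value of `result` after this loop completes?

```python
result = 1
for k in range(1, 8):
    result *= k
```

7! = 5040
`result` takes the values: 1 → 2 → 6 → 24 → 120 → 720 → 5040

Answer: 5040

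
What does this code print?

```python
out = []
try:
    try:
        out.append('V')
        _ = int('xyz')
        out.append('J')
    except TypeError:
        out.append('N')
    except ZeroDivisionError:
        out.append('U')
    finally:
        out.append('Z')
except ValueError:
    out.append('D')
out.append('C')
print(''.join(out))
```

Execution trace: 'V' (try body) → 'Z' (finally) → 'D' (outer except ValueError) → 'C' (after the try/except). Output: VZDC

Answer: VZDC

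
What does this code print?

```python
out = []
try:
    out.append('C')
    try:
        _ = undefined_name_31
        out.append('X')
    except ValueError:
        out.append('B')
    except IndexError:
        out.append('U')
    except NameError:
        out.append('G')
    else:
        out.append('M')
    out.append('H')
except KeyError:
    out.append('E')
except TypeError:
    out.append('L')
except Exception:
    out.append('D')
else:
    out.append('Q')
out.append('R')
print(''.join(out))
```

Execution trace: 'C' (try body) → 'G' (inner except NameError) → 'H' (try body, no exception) → 'Q' (else) → 'R' (after the try/except). Output: CGHQR

Answer: CGHQR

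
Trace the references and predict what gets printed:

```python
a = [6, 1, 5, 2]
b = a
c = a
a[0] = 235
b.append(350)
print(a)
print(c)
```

Key concept: multiple aliases.
Step by step:
`a = [6, 1, 5, 2]` → a = [6, 1, 5, 2]
`b = a` → b = [6, 1, 5, 2] (same object as a)
`c = a` → c = [6, 1, 5, 2] (same object as a, b)
`a[0] = 235` → a = [235, 1, 5, 2] (same object as b, c); b = [235, 1, 5, 2] (same object as a, c); c = [235, 1, 5, 2] (same object as a, b)
`b.append(350)` → a = [235, 1, 5, 2, 350] (same object as b, c); b = [235, 1, 5, 2, 350] (same object as a, c); c = [235, 1, 5, 2, 350] (same object as a, b)
`print(a)` → prints [235, 1, 5, 2, 350]
`print(c)` → prints [235, 1, 5, 2, 350]

Answer:
[235, 1, 5, 2, 350]
[235, 1, 5, 2, 350]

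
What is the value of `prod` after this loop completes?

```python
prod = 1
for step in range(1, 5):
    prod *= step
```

4! = 24
`prod` takes the values: 1 → 2 → 6 → 24

Answer: 24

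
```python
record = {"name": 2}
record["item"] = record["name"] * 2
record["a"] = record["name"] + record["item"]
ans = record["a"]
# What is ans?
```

Trace:
`record = {"name": 2}` → record = {'name': 2}
`record["item"] = record["name"] * 2` → record = {'name': 2, 'item': 4}
`record["a"] = record["name"] + record["item"]` → record = {'name': 2, 'item': 4, 'a': 6}
`ans = record["a"]` → ans = 6
So ans = 6

Answer: 6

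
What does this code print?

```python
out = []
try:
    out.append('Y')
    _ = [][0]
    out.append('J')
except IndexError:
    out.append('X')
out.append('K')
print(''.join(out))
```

Execution trace: 'Y' (try body) → 'X' (except IndexError) → 'K' (after the try/except). Output: YXK

Answer: YXK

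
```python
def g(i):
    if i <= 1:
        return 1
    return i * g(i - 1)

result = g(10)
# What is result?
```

g(10) = 10 * 9 * 8 * 7 * 6 * 5 * 4 * 3 * 2 * 1 = 3628800

Answer: 3628800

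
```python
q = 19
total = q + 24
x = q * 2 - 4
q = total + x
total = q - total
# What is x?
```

Trace:
`q = 19` → q = 19
`total = q + 24` → total = 43
`x = q * 2 - 4` → x = 34
`q = total + x` → q = 77
`total = q - total` → total = 34
So x = 34

Answer: 34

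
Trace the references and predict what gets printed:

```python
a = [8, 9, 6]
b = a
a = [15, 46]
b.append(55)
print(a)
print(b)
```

Key concept: rebinding vs mutation: a is rebound to a new list, b still points at the original.
Step by step:
`a = [8, 9, 6]` → a = [8, 9, 6]
`b = a` → b = [8, 9, 6] (same object as a)
`a = [15, 46]` → a = [15, 46]
`b.append(55)` → b = [8, 9, 6, 55]
`print(a)` → prints [15, 46]
`print(b)` → prints [8, 9, 6, 55]

Answer:
[15, 46]
[8, 9, 6, 55]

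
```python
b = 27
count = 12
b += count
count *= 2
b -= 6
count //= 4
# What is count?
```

Trace:
`b = 27` → b = 27
`count = 12` → count = 12
`b += count` → b = 39
`count *= 2` → count = 24
`b -= 6` → b = 33
`count //= 4` → count = 6
So count = 6

Answer: 6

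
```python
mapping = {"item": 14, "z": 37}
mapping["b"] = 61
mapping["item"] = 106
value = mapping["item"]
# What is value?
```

Trace:
`mapping = {"item": 14, "z": 37}` → mapping = {'item': 14, 'z': 37}
`mapping["b"] = 61` → mapping = {'item': 14, 'z': 37, 'b': 61}
`mapping["item"] = 106` → mapping = {'item': 106, 'z': 37, 'b': 61}
`value = mapping["item"]` → value = 106
So value = 106

Answer: 106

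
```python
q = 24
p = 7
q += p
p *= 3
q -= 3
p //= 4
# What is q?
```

Trace:
`q = 24` → q = 24
`p = 7` → p = 7
`q += p` → q = 31
`p *= 3` → p = 21
`q -= 3` → q = 28
`p //= 4` → p = 5
So q = 28

Answer: 28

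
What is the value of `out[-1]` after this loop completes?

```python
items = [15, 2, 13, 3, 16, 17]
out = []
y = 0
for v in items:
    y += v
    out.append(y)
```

Cumulative sum ends at 66
`out` takes the values: [] → [15] → [15, 17] → [15, 17, 30] → [15, 17, 30, 33] → [15, 17, 30, 33, 49] → [15, 17, 30, 33, 49, 66]
So `out[-1]` = 66

Answer: 66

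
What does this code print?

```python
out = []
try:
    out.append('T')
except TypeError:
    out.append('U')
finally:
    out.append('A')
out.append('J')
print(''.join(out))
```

Execution trace: 'T' (try body, no exception) → 'A' (finally) → 'J' (after the try/except). Output: TAJ

Answer: TAJ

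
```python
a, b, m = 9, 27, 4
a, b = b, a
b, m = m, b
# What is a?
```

Trace:
`a, b, m = 9, 27, 4` → a = 9; b = 27; m = 4
`a, b = b, a` → a = 27; b = 9
`b, m = m, b` → b = 4; m = 9
So a = 27

Answer: 27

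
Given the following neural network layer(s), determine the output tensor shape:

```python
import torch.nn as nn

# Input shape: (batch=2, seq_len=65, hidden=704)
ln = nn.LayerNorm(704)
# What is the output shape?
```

Input: (2, 65, 704) -> Output: (2, 65, 704)

Answer: (2, 65, 704)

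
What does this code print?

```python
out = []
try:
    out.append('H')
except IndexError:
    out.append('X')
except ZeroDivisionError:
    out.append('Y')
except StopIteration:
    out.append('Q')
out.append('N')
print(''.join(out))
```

Execution trace: 'H' (try body, no exception) → 'N' (after the try/except). Output: HN

Answer: HN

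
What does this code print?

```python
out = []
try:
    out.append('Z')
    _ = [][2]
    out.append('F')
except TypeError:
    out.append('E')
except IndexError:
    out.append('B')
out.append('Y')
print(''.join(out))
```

Execution trace: 'Z' (try body) → 'B' (except IndexError) → 'Y' (after the try/except). Output: ZBY

Answer: ZBY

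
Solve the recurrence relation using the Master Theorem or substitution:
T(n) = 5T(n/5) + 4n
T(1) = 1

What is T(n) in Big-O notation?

By Master Theorem: a=5, b=5, f(n)=4n. Since log_5(5) = 1 and f(n) = Θ(n^1), Case 2 applies. T(n) = O(n log n).

Answer: O(n log n)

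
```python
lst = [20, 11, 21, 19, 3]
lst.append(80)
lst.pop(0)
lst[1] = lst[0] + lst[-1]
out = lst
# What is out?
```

Trace:
`lst = [20, 11, 21, 19, 3]` → lst = [20, 11, 21, 19, 3]
`lst.append(80)` → lst = [20, 11, 21, 19, 3, 80]
`lst.pop(0)` → lst = [11, 21, 19, 3, 80]
`lst[1] = lst[0] + lst[-1]` → lst = [11, 91, 19, 3, 80]
`out = lst` → out = [11, 91, 19, 3, 80]
So out = [11, 91, 19, 3, 80]

Answer: [11, 91, 19, 3, 80]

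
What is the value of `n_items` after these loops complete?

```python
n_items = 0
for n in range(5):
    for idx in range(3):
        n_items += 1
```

5 * 3 = 15
`n_items` takes the values: 0 → 1 → 2 → 3 → 4 → 5 → 6 → 7 → 8 → 9 → 10 → 11 → 12 → 13 → 14 → 15

Answer: 15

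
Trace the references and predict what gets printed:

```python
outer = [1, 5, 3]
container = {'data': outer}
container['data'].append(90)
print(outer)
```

Key concept: dict holds reference to list.
Step by step:
`outer = [1, 5, 3]` → outer = [1, 5, 3]
`container = {'data': outer}` → container = {'data': [1, 5, 3]}
`container['data'].append(90)` → outer = [1, 5, 3, 90]; container = {'data': [1, 5, 3, 90]}
`print(outer)` → prints [1, 5, 3, 90]

Answer: [1, 5, 3, 90]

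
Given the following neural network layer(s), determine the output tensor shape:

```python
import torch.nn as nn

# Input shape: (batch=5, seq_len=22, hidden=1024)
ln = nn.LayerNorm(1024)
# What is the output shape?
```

Input: (5, 22, 1024) -> Output: (5, 22, 1024)

Answer: (5, 22, 1024)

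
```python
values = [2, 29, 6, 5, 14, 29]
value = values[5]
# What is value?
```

Trace:
`values = [2, 29, 6, 5, 14, 29]` → values = [2, 29, 6, 5, 14, 29]
`value = values[5]` → value = 29
So value = 29

Answer: 29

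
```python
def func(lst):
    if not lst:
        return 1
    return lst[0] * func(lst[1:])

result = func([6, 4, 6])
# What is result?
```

Product over [6, 4, 6] = 6 * 4 * 6 = 144

Answer: 144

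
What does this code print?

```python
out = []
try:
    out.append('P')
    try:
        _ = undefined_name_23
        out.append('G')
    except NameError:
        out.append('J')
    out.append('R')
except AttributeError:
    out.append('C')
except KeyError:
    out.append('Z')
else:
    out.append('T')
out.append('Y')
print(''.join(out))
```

Execution trace: 'P' (try body) → 'J' (inner except NameError) → 'R' (try body, no exception) → 'T' (else) → 'Y' (after the try/except). Output: PJRTY

Answer: PJRTY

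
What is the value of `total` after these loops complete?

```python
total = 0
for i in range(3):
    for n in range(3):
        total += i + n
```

Sum of all i+n for i,n in 3x3
`total` takes the values: 0 → 1 → 3 → 4 → 6 → 9 → 11 → 14 → 18

Answer: 18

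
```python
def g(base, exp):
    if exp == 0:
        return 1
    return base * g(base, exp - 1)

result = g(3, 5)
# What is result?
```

g(3, 5) = 3 * 3 * 3 * 3 * 3 = 243

Answer: 243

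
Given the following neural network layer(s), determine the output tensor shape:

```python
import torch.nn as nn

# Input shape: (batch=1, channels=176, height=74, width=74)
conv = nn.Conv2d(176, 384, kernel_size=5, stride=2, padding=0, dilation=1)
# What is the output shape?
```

Input: (1, 176, 74, 74) -> Output: (1, 384, 35, 35)

Answer: (1, 384, 35, 35)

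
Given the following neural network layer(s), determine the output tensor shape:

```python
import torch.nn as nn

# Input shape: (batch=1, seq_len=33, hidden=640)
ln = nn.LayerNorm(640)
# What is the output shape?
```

Input: (1, 33, 640) -> Output: (1, 33, 640)

Answer: (1, 33, 640)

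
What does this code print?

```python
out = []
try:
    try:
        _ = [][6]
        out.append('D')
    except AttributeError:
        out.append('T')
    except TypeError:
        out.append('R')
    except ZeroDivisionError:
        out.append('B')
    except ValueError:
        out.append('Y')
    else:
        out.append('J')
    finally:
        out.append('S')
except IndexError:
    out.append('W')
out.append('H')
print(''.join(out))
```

Execution trace: 'S' (finally) → 'W' (outer except IndexError) → 'H' (after the try/except). Output: SWH

Answer: SWH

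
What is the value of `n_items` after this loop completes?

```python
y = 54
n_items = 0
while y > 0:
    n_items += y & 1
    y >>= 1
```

Count set bits in 54 (binary: 0b110110)
`n_items` takes the values: 0 → 1 → 2 → 3 → 4

Answer: 4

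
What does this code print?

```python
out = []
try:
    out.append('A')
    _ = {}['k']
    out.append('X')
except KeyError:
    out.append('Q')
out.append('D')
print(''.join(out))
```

Execution trace: 'A' (try body) → 'Q' (except KeyError) → 'D' (after the try/except). Output: AQD

Answer: AQD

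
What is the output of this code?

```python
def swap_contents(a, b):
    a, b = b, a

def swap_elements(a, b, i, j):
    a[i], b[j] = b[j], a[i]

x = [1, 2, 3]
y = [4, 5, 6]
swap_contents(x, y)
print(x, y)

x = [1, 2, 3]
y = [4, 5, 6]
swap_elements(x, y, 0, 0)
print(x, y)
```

Key concept: parameter rebinding vs mutation.
Step by step:
`x = [1, 2, 3]` → x = [1, 2, 3]
`y = [4, 5, 6]` → y = [4, 5, 6]
`swap_contents(x, y)` → no visible change to tracked variables
`print(x, y)` → prints [1, 2, 3] [4, 5, 6]
`x = [1, 2, 3]` → x = [1, 2, 3]
`y = [4, 5, 6]` → y = [4, 5, 6]
`swap_elements(x, y, 0, 0)` → x = [4, 2, 3]; y = [1, 5, 6]
`print(x, y)` → prints [4, 2, 3] [1, 5, 6]

Answer:
[1, 2, 3] [4, 5, 6]
[4, 2, 3] [1, 5, 6]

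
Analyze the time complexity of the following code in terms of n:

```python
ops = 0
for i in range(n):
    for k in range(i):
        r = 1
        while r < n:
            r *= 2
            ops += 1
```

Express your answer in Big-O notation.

Each loop level contributes: n × n × log n. Multiplying the contributions gives O(n^2 log n).

Answer: O(n^2 log n)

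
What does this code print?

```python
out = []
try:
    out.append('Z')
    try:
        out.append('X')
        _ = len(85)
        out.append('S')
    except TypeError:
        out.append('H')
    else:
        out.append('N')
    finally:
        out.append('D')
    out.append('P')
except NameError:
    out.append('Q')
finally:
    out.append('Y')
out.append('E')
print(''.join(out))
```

Execution trace: 'Z' (try body) → 'X' (inner try body) → 'H' (inner except TypeError) → 'D' (inner finally) → 'P' (try body, no exception) → 'Y' (finally) → 'E' (after the try/except). Output: ZXHDPYE

Answer: ZXHDPYE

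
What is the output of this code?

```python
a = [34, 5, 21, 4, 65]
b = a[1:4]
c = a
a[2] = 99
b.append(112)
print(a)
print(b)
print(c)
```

Key concept: slice vs alias.
Step by step:
`a = [34, 5, 21, 4, 65]` → a = [34, 5, 21, 4, 65]
`b = a[1:4]` → b = [5, 21, 4]
`c = a` → c = [34, 5, 21, 4, 65] (same object as a)
`a[2] = 99` → a = [34, 5, 99, 4, 65] (same object as c); c = [34, 5, 99, 4, 65] (same object as a)
`b.append(112)` → b = [5, 21, 4, 112]
`print(a)` → prints [34, 5, 99, 4, 65]
`print(b)` → prints [5, 21, 4, 112]
`print(c)` → prints [34, 5, 99, 4, 65]

Answer:
[34, 5, 99, 4, 65]
[5, 21, 4, 112]
[34, 5, 99, 4, 65]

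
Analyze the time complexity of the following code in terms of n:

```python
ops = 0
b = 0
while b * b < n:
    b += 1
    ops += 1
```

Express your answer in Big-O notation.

Each loop level contributes: √n. Multiplying the contributions gives O(√n).

Answer: O(√n)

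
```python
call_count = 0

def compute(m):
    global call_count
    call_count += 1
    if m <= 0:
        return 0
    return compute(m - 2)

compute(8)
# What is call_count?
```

Linear recursion stepping by 2: 5 calls from m=8 down to ≤0.

Answer: 5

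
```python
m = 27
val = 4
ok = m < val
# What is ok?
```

Trace:
`m = 27` → m = 27
`val = 4` → val = 4
`ok = m < val` → ok = False
So ok = False

Answer: False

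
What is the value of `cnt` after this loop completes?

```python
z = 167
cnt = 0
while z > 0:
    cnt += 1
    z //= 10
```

Count digits by repeated division by 10
`cnt` takes the values: 0 → 1 → 2 → 3

Answer: 3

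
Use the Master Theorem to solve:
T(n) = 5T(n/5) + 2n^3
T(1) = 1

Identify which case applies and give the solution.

a=5, b=5, f(n)=2n^3. log_5(5) = 1. Since c=3 > 1 and the regularity condition holds (5(n/5)^3 = (5/5^3)n^3 with 5/5^3 < 1), Case 3 applies: T(n) = Θ(f(n)) = O(n^3).

Answer: O(n^3) - Case 3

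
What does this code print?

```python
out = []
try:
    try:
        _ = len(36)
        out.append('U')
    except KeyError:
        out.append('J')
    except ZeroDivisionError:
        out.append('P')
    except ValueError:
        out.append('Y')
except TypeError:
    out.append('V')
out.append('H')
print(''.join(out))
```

Execution trace: 'V' (outer except TypeError) → 'H' (after the try/except). Output: VH

Answer: VH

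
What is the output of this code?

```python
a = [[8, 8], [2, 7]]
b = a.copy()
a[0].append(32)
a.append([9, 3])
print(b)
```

Key concept: shallow copy with nested lists.
Step by step:
`a = [[8, 8], [2, 7]]` → a = [[8, 8], [2, 7]]
`b = a.copy()` → b = [[8, 8], [2, 7]]
`a[0].append(32)` → a = [[8, 8, 32], [2, 7]]; b = [[8, 8, 32], [2, 7]]
`a.append([9, 3])` → a = [[8, 8, 32], [2, 7], [9, 3]]
`print(b)` → prints [[8, 8, 32], [2, 7]]

Answer: [[8, 8, 32], [2, 7]]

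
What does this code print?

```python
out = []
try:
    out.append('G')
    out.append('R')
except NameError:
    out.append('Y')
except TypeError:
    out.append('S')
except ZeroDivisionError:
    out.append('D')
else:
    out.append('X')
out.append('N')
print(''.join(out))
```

Execution trace: 'G' (try body) → 'R' (try body, no exception) → 'X' (else) → 'N' (after the try/except). Output: GRXN

Answer: GRXN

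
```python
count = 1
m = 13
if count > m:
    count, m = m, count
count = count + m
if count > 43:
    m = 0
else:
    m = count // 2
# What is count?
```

Trace:
`count = 1` → count = 1
`m = 13` → m = 13
`if count > m: ...` → count > m is False → no variable changes
`count = count + m` → count = 14
`if count > 43: ...` → count > 43 is False, take else branch → m = 7
So count = 14

Answer: 14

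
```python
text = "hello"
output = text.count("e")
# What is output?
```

Trace:
`text = "hello"` → text = 'hello'
`output = text.count("e")` → output = 1
So output = 1

Answer: 1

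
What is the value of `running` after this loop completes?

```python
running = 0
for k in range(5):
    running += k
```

Sum of 0 to 4 = 10
`running` takes the values: 0 → 1 → 3 → 6 → 10

Answer: 10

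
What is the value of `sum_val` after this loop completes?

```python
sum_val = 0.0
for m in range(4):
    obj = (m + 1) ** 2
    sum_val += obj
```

Sum of squared losses 1² + 2² + ... + 4²
`sum_val` takes the values: 0.0 → 1.0 → 5.0 → 14.0 → 30.0

Answer: 30.0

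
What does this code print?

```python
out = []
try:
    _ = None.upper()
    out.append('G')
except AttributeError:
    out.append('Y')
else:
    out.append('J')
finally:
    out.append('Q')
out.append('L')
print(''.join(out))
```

Execution trace: 'Y' (except AttributeError) → 'Q' (finally) → 'L' (after the try/except). Output: YQL

Answer: YQL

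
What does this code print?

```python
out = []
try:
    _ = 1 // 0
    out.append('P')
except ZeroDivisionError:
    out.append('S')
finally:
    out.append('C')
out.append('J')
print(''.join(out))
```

Execution trace: 'S' (except ZeroDivisionError) → 'C' (finally) → 'J' (after the try/except). Output: SCJ

Answer: SCJ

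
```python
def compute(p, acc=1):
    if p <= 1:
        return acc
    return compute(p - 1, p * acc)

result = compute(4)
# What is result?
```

Accumulator trace (n, acc): (4, 1) -> (3, 4) -> (2, 12) -> (1, 24) -> return 24

Answer: 24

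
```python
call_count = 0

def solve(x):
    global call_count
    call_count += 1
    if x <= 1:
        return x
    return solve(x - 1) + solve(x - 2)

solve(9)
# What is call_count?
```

Calls(x) = 1 + Calls(x-1) + Calls(x-2); Calls(0)=Calls(1)=1. For x=9 this gives 109.

Answer: 109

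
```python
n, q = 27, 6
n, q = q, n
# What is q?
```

Trace:
`n, q = 27, 6` → n = 27; q = 6
`n, q = q, n` → n = 6; q = 27
So q = 27

Answer: 27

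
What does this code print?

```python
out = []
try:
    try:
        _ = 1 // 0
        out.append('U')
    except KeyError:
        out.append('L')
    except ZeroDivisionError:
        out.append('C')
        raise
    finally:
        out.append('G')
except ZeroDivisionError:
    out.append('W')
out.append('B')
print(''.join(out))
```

Execution trace: 'C' (except ZeroDivisionError) → 'G' (finally) → 'W' (outer except ZeroDivisionError) → 'B' (after the try/except). Output: CGWB

Answer: CGWB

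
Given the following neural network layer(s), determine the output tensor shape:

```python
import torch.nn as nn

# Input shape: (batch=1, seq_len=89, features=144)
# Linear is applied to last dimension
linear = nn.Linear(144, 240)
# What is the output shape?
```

Input: (1, 89, 144) -> Output: (1, 89, 240)

Answer: (1, 89, 240)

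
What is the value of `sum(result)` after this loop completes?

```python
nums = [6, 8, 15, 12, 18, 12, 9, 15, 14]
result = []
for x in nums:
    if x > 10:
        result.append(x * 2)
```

Sum of doubled values > 10
`result` takes the values: [] → [30] → [30, 24] → [30, 24, 36] → [30, 24, 36, 24] → [30, 24, 36, 24, 30] → [30, 24, 36, 24, 30, 28]
So `sum(result)` = 172

Answer: 172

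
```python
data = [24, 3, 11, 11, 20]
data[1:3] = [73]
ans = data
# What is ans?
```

Trace:
`data = [24, 3, 11, 11, 20]` → data = [24, 3, 11, 11, 20]
`data[1:3] = [73]` → data = [24, 73, 11, 20]
`ans = data` → ans = [24, 73, 11, 20]
So ans = [24, 73, 11, 20]

Answer: [24, 73, 11, 20]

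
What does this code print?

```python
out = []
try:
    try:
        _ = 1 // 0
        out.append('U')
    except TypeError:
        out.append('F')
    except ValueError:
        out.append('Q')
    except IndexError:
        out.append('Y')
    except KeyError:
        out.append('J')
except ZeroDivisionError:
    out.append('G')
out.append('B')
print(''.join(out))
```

Execution trace: 'G' (outer except ZeroDivisionError) → 'B' (after the try/except). Output: GB

Answer: GB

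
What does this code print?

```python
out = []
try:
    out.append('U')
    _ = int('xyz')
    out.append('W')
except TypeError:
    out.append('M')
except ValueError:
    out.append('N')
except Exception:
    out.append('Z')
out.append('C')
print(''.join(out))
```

Execution trace: 'U' (try body) → 'N' (except ValueError) → 'C' (after the try/except). Output: UNC

Answer: UNC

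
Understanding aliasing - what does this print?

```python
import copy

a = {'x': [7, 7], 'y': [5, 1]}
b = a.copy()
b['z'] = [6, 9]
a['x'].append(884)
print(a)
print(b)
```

Key concept: shallow copy of dict with mutable values.
Step by step:
`a = {'x': [7, 7], 'y': [5, 1]}` → a = {'x': [7, 7], 'y': [5, 1]}
`b = a.copy()` → b = {'x': [7, 7], 'y': [5, 1]}
`b['z'] = [6, 9]` → b = {'x': [7, 7], 'y': [5, 1], 'z': [6, 9]}
`a['x'].append(884)` → a = {'x': [7, 7, 884], 'y': [5, 1]}; b = {'x': [7, 7, 884], 'y': [5, 1], 'z': [6, 9]}
`print(a)` → prints {'x': [7, 7, 884], 'y': [5, 1]}
`print(b)` → prints {'x': [7, 7, 884], 'y': [5, 1], 'z': [6, 9]}

Answer:
{'x': [7, 7, 884], 'y': [5, 1]}
{'x': [7, 7, 884], 'y': [5, 1], 'z': [6, 9]}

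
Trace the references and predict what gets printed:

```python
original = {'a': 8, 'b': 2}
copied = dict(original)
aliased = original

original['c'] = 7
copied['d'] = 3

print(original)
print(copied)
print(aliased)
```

Key concept: dict() creates copy, assignment creates alias.
Step by step:
`original = {'a': 8, 'b': 2}` → original = {'a': 8, 'b': 2}
`copied = dict(original)` → copied = {'a': 8, 'b': 2}
`aliased = original` → aliased = {'a': 8, 'b': 2} (same object as original)
`original['c'] = 7` → original = {'a': 8, 'b': 2, 'c': 7} (same object as aliased); aliased = {'a': 8, 'b': 2, 'c': 7} (same object as original)
`copied['d'] = 3` → copied = {'a': 8, 'b': 2, 'd': 3}
`print(original)` → prints {'a': 8, 'b': 2, 'c': 7}
`print(copied)` → prints {'a': 8, 'b': 2, 'd': 3}
`print(aliased)` → prints {'a': 8, 'b': 2, 'c': 7}

Answer:
{'a': 8, 'b': 2, 'c': 7}
{'a': 8, 'b': 2, 'd': 3}
{'a': 8, 'b': 2, 'c': 7}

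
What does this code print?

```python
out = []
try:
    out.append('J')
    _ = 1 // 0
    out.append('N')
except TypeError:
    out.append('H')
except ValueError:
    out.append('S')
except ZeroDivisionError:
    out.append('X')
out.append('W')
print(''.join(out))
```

Execution trace: 'J' (try body) → 'X' (except ZeroDivisionError) → 'W' (after the try/except). Output: JXW

Answer: JXW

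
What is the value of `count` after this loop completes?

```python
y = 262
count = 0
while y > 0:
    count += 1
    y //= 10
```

Count digits by repeated division by 10
`count` takes the values: 0 → 1 → 2 → 3

Answer: 3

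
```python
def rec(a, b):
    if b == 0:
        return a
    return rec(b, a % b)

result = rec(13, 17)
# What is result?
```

rec(13, 17) -> rec(17, 13) -> rec(13, 4) -> rec(4, 1) -> rec(1, 0) -> 1

Answer: 1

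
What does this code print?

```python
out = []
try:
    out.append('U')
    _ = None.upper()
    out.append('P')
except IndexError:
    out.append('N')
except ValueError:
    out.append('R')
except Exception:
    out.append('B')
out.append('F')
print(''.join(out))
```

Execution trace: 'U' (try body) → 'B' (except Exception) → 'F' (after the try/except). Output: UBF

Answer: UBF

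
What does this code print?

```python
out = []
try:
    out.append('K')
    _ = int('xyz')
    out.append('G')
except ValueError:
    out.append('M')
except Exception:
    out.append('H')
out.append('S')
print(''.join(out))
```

Execution trace: 'K' (try body) → 'M' (except ValueError) → 'S' (after the try/except). Output: KMS

Answer: KMS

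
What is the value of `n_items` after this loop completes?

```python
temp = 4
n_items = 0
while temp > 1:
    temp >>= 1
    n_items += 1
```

Count right shifts until 1
`n_items` takes the values: 0 → 1 → 2

Answer: 2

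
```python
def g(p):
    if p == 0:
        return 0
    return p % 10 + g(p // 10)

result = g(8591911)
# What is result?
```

Sum of digits of 8591911: 1 + 1 + 9 + 1 + 9 + 5 + 8 = 34

Answer: 34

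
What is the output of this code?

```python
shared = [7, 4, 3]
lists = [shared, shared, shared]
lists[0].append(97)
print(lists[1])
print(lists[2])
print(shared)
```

Key concept: list of same reference.
Step by step:
`shared = [7, 4, 3]` → shared = [7, 4, 3]
`lists = [shared, shared, shared]` → lists = [[7, 4, 3], [7, 4, 3], [7, 4, 3]]
`lists[0].append(97)` → shared = [7, 4, 3, 97]; lists = [[7, 4, 3, 97], [7, 4, 3, 97], [7, 4, 3, 97]]
`print(lists[1])` → prints [7, 4, 3, 97]
`print(lists[2])` → prints [7, 4, 3, 97]
`print(shared)` → prints [7, 4, 3, 97]

Answer:
[7, 4, 3, 97]
[7, 4, 3, 97]
[7, 4, 3, 97]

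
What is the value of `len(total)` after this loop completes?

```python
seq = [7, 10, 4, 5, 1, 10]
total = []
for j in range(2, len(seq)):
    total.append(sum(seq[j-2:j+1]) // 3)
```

Number of 3-element averages
`total` takes the values: [] → [7] → [7, 6] → [7, 6, 3] → [7, 6, 3, 5]
So `len(total)` = 4

Answer: 4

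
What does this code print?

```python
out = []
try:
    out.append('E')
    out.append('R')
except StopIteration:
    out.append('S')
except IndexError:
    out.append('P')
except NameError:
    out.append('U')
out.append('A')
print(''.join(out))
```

Execution trace: 'E' (try body) → 'R' (try body, no exception) → 'A' (after the try/except). Output: ERA

Answer: ERA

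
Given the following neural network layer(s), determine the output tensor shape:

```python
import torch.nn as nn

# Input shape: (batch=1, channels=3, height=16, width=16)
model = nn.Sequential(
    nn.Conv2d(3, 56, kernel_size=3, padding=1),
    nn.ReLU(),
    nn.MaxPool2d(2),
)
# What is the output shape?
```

Input: (1, 3, 16, 16) -> after Conv2d: (1, 56, 16, 16) -> after ReLU: (1, 56, 16, 16) -> Output: (1, 56, 8, 8)

Answer: (1, 56, 8, 8)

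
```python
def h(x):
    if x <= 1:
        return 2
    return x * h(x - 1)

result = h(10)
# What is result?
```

h(10) = 10 * 9 * 8 * 7 * 6 * 5 * 4 * 3 * 2 * 2 = 7257600

Answer: 7257600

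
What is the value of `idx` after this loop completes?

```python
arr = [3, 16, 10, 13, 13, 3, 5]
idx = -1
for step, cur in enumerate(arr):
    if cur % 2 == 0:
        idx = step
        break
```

First even number index in [3, 16, 10, 13, 13, 3, 5]
`idx` takes the values: -1 → 1

Answer: 1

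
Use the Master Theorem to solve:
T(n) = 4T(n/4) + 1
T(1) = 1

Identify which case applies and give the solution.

a=4, b=4, f(n)=1. log_4(4) = 1. Since c=0 < 1, Case 1 applies: T(n) = Θ(n^log_b(a)) = O(n).

Answer: O(n) - Case 1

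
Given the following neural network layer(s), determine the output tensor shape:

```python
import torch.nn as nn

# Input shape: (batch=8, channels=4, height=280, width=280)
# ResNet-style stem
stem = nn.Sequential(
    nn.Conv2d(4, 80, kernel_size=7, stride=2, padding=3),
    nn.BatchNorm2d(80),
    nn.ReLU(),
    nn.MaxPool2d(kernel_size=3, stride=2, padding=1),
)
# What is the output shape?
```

Input: (8, 4, 280, 280) -> after Conv2d 7x7 stride=2: (8, 80, 140, 140) -> Output: (8, 80, 70, 70)

Answer: (8, 80, 70, 70)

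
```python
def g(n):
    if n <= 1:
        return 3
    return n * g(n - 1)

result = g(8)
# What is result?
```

g(8) = 8 * 7 * 6 * 5 * 4 * 3 * 2 * 3 = 120960

Answer: 120960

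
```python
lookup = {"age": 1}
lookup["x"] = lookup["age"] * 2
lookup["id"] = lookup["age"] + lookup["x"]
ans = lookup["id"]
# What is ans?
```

Trace:
`lookup = {"age": 1}` → lookup = {'age': 1}
`lookup["x"] = lookup["age"] * 2` → lookup = {'age': 1, 'x': 2}
`lookup["id"] = lookup["age"] + lookup["x"]` → lookup = {'age': 1, 'x': 2, 'id': 3}
`ans = lookup["id"]` → ans = 3
So ans = 3

Answer: 3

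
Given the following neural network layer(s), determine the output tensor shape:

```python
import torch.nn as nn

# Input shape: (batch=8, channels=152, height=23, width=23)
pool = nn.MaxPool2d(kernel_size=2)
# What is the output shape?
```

Input: (8, 152, 23, 23) -> Output: (8, 152, 11, 11)

Answer: (8, 152, 11, 11)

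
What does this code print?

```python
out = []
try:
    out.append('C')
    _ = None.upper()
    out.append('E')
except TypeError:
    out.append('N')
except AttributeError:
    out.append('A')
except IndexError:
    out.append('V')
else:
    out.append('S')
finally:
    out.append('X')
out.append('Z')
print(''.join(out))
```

Execution trace: 'C' (try body) → 'A' (except AttributeError) → 'X' (finally) → 'Z' (after the try/except). Output: CAXZ

Answer: CAXZ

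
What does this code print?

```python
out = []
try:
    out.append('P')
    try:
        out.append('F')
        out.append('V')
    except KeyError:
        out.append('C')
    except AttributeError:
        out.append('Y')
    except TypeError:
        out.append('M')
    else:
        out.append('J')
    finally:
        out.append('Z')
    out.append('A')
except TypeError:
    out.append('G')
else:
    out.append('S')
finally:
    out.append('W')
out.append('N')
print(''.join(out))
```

Execution trace: 'P' (try body) → 'F' (inner try body) → 'V' (inner try body, no exception) → 'J' (inner else) → 'Z' (inner finally) → 'A' (try body, no exception) → 'S' (else) → 'W' (finally) → 'N' (after the try/except). Output: PFVJZASWN

Answer: PFVJZASWN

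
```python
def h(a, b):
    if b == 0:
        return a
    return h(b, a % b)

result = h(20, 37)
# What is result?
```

h(20, 37) -> h(37, 20) -> h(20, 17) -> h(17, 3) -> h(3, 2) -> h(2, 1) -> h(1, 0) -> 1

Answer: 1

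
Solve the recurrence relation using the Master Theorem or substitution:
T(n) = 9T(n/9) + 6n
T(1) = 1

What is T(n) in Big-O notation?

By Master Theorem: a=9, b=9, f(n)=6n. Since log_9(9) = 1 and f(n) = Θ(n^1), Case 2 applies. T(n) = O(n log n).

Answer: O(n log n)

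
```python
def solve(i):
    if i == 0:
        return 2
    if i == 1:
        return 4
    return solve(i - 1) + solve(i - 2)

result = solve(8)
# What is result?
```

Build up from base cases: solve(0)=2, solve(1)=4, solve(2)=6, solve(3)=10, solve(4)=16, solve(5)=26, solve(6)=42, ..., solve(8)=110

Answer: 110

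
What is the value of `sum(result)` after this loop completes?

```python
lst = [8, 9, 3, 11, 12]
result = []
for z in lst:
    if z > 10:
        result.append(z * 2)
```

Sum of doubled values > 10
`result` takes the values: [] → [22] → [22, 24]
So `sum(result)` = 46

Answer: 46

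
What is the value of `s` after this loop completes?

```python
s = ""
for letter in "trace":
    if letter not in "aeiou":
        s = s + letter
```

Remove vowels from 'trace'
`s` takes the values: "" → "t" → "tr" → "trc"

Answer: "trc"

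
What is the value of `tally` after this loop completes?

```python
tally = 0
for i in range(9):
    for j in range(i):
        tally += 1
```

Triangle number: 0+1+2+...+8
`tally` takes the values: 0 → 1 → 2 → 3 → 4 → 5 → 6 → 7 → 8 → 9 → 10 → 11 → 12 → 13 → 14 → 15 → 16 → 17 → 18 → 19 → 20 → 21 → 22 → 23 → 24 → 25 → 26 → 27 → 28 → 29 → 30 → 31 → 32 → 33 → 34 → 35 → 36

Answer: 36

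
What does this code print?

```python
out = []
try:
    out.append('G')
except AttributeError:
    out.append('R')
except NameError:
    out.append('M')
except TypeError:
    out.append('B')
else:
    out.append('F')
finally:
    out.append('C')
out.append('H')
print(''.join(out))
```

Execution trace: 'G' (try body, no exception) → 'F' (else) → 'C' (finally) → 'H' (after the try/except). Output: GFCH

Answer: GFCH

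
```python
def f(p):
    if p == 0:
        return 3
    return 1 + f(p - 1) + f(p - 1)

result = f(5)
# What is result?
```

f(p) = 1 + 2·f(p-1), f(0)=3. Closed form: (3+1)·2^5 - 1 = 127.

Answer: 127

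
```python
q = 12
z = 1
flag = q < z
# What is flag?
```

Trace:
`q = 12` → q = 12
`z = 1` → z = 1
`flag = q < z` → flag = False
So flag = False

Answer: False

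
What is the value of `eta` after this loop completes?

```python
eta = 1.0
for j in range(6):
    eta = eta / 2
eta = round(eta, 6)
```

Halving LR 6 times: 1 / 2^6
`eta` takes the values: 1.0 → 0.5 → 0.25 → 0.125 → 0.0625 → 0.03125 → 0.015625

Answer: 0.015625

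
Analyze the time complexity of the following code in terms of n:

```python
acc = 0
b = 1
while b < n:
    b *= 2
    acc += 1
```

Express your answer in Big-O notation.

Each loop level contributes: log n. Multiplying the contributions gives O(log n).

Answer: O(log n)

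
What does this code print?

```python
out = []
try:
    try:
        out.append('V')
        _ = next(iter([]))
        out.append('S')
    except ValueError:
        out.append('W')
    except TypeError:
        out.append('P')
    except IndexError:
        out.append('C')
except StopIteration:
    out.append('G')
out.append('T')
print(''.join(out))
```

Execution trace: 'V' (try body) → 'G' (outer except StopIteration) → 'T' (after the try/except). Output: VGT

Answer: VGT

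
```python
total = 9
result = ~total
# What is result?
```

Trace:
`total = 9` → total = 9
`result = ~total` → result = -10
So result = -10

Answer: -10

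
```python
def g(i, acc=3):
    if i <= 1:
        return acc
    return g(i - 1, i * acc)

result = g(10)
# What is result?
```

Accumulator trace (n, acc): (10, 3) -> (9, 30) -> (8, 270) -> (7, 2160) -> (6, 15120) -> (5, 90720) -> (4, 453600) -> (3, 1814400) -> (2, 5443200) -> (1, 10886400) -> return 10886400

Answer: 10886400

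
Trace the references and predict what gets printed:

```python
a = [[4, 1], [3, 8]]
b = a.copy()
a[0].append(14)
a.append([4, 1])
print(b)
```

Key concept: shallow copy with nested lists.
Step by step:
`a = [[4, 1], [3, 8]]` → a = [[4, 1], [3, 8]]
`b = a.copy()` → b = [[4, 1], [3, 8]]
`a[0].append(14)` → a = [[4, 1, 14], [3, 8]]; b = [[4, 1, 14], [3, 8]]
`a.append([4, 1])` → a = [[4, 1, 14], [3, 8], [4, 1]]
`print(b)` → prints [[4, 1, 14], [3, 8]]

Answer: [[4, 1, 14], [3, 8]]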